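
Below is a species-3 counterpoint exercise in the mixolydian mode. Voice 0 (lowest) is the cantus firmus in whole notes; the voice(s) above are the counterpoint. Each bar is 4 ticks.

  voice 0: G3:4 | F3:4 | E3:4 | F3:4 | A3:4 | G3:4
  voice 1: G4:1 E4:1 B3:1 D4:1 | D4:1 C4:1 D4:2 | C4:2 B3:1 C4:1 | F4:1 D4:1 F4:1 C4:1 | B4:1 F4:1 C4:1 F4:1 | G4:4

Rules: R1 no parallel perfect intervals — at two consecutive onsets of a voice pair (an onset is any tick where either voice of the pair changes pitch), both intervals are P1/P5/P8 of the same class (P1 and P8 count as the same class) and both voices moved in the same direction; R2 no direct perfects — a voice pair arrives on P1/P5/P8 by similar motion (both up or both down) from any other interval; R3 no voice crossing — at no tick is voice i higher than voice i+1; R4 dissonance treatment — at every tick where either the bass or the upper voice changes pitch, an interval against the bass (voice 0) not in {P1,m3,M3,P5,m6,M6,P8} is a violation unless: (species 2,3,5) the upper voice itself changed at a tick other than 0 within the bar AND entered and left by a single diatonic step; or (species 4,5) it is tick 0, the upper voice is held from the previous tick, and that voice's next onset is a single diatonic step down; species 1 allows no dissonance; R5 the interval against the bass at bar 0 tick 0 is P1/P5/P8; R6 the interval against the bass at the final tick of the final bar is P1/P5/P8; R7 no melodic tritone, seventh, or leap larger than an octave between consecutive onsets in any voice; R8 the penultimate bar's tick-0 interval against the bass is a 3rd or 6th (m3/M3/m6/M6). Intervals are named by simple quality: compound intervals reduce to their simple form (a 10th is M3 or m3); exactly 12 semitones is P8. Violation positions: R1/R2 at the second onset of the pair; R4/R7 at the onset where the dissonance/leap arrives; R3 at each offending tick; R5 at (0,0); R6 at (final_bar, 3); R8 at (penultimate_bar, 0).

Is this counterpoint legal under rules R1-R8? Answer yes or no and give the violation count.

bar 0: v0=G3 v1=G4 (P8)
bar 1: v0=F3 v1=D4 (M6)
bar 2: v0=E3 v1=C4 (m6)
bar 3: v0=F3 v1=F4 (P8)
bar 4: v0=A3 v1=B4 (M2)
bar 5: v0=G3 v1=G4 (P8)
  R2 @ bar3.0: E3/C4 m6 -> F3/F4 P8 similar
  R4 @ bar4.0: A3/B4 M2 untreated
  R7 @ bar4.0: C4->B4 leap 11st
  R8 @ bar4.0: penult M2 not 3rd/6th
  R7 @ bar4.1: B4->F4 leap 6st

No (5 violations)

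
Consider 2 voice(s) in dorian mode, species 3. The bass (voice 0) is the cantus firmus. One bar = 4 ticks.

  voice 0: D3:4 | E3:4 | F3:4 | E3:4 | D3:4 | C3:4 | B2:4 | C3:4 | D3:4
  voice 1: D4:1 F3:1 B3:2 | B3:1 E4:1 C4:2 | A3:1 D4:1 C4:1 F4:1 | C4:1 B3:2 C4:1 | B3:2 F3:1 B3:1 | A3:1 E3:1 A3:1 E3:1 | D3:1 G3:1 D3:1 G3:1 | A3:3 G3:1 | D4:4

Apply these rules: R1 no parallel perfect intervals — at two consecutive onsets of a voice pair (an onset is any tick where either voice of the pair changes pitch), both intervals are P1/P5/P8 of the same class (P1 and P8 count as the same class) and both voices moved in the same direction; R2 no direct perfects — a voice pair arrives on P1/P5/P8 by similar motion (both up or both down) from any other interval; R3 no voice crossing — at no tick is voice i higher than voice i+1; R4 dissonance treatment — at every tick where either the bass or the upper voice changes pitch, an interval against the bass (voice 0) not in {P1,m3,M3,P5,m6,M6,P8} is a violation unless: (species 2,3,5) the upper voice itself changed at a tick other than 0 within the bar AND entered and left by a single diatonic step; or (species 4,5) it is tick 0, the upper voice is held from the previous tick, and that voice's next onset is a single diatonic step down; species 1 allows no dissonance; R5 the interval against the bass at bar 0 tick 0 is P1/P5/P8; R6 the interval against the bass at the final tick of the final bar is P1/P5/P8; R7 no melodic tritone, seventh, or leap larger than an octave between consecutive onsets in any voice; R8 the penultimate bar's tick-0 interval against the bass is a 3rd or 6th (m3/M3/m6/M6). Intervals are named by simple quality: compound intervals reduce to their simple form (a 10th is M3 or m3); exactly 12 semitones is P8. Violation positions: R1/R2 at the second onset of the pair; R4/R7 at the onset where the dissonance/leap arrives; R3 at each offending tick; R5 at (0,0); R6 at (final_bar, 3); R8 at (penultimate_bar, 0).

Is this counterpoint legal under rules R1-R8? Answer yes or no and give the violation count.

No (4 violations)

bar 0: v0=D3 v1=D4 (P8)
bar 1: v0=E3 v1=B3 (P5)
bar 2: v0=F3 v1=A3 (M3)
bar 3: v0=E3 v1=C4 (m6)
bar 4: v0=D3 v1=B3 (M6)
bar 5: v0=C3 v1=A3 (M6)
bar 6: v0=B2 v1=D3 (m3)
bar 7: v0=C3 v1=A3 (M6)
bar 8: v0=D3 v1=D4 (P8)
  R7 @ bar0.2: F3->B3 leap 6st
  R7 @ bar4.2: B3->F3 leap 6st
  R7 @ bar4.3: F3->B3 leap 6st
  R2 @ bar8.0: C3/G3 P5 -> D3/D4 P8 similar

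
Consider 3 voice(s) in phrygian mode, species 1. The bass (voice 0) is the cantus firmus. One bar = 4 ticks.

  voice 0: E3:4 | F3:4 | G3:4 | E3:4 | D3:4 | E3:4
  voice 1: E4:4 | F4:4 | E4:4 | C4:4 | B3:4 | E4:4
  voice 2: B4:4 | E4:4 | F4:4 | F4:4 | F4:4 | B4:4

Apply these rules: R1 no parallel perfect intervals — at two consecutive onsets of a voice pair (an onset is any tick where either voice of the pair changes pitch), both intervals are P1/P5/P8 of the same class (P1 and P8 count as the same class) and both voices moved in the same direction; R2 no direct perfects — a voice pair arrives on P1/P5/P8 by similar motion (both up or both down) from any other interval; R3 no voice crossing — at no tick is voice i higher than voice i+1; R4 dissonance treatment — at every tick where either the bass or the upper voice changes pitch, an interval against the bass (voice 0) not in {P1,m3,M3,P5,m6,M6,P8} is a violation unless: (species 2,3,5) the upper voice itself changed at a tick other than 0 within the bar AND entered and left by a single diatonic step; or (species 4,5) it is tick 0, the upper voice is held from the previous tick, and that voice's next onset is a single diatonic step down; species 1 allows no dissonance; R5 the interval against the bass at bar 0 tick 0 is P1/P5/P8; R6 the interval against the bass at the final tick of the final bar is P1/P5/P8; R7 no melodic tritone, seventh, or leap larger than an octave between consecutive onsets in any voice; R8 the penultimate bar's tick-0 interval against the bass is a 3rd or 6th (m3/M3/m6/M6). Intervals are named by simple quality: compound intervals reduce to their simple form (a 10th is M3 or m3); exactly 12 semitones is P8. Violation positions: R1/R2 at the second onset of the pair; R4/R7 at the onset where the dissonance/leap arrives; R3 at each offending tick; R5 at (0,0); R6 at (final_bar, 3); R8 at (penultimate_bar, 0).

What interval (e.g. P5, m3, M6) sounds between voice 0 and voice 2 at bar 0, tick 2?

P5

voice 0=E3 voice 2=B4 -> P5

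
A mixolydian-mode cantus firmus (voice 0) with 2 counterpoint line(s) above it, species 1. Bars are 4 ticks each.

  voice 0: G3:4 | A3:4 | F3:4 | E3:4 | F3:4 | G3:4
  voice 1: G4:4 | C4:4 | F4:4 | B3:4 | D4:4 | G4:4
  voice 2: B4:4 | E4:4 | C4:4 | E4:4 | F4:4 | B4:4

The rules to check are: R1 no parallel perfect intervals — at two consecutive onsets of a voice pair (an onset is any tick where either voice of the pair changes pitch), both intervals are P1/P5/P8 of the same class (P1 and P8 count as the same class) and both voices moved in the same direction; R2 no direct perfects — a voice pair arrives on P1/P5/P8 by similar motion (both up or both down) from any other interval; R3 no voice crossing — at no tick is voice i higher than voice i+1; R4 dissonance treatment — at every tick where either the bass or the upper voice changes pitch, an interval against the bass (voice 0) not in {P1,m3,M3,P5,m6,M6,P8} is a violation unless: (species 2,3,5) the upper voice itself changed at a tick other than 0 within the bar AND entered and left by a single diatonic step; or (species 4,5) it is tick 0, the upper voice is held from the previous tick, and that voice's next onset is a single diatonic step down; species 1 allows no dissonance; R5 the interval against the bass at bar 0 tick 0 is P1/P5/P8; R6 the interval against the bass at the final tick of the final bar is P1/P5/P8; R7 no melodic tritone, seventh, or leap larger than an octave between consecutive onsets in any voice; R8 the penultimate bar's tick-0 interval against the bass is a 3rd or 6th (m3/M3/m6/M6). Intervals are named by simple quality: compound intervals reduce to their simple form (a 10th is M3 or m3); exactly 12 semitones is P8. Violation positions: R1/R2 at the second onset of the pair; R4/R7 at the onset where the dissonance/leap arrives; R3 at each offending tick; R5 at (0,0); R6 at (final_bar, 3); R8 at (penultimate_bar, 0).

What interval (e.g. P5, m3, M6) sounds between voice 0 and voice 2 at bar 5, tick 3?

M3

voice 0=G3 voice 2=B4 -> M3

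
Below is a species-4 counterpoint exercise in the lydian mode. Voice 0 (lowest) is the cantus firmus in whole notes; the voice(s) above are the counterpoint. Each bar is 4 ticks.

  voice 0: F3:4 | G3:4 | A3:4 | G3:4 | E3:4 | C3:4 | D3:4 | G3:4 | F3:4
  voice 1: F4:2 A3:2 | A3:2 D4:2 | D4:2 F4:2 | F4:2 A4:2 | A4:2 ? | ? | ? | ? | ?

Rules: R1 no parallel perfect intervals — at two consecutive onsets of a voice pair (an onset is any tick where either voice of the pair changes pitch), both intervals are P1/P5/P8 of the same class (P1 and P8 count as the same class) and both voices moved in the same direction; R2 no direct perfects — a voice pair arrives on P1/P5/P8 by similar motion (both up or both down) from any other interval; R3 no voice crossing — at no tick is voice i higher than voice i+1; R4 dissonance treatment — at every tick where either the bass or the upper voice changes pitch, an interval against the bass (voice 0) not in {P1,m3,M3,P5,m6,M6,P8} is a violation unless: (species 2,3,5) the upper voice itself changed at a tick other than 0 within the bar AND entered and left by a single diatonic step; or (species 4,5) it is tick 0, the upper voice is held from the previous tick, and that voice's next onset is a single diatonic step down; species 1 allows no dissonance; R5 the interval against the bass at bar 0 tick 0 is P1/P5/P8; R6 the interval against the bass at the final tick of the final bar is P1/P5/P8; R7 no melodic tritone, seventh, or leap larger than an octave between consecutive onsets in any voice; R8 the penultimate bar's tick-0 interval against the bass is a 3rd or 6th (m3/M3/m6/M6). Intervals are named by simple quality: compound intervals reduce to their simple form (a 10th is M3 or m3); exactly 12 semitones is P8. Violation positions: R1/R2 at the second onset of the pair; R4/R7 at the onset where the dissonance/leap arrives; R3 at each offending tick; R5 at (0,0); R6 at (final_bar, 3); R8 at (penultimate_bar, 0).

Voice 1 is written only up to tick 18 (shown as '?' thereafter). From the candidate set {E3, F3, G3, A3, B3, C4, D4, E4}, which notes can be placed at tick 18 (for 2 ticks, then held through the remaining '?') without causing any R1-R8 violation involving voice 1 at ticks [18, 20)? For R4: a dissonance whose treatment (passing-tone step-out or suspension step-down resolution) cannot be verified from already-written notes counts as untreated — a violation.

{C4, E4}

E3: violates R7
F3: violates R4,R7
G3: violates R7
A3: violates R4
B3: violates R7
C4: legal
D4: violates R4
E4: legal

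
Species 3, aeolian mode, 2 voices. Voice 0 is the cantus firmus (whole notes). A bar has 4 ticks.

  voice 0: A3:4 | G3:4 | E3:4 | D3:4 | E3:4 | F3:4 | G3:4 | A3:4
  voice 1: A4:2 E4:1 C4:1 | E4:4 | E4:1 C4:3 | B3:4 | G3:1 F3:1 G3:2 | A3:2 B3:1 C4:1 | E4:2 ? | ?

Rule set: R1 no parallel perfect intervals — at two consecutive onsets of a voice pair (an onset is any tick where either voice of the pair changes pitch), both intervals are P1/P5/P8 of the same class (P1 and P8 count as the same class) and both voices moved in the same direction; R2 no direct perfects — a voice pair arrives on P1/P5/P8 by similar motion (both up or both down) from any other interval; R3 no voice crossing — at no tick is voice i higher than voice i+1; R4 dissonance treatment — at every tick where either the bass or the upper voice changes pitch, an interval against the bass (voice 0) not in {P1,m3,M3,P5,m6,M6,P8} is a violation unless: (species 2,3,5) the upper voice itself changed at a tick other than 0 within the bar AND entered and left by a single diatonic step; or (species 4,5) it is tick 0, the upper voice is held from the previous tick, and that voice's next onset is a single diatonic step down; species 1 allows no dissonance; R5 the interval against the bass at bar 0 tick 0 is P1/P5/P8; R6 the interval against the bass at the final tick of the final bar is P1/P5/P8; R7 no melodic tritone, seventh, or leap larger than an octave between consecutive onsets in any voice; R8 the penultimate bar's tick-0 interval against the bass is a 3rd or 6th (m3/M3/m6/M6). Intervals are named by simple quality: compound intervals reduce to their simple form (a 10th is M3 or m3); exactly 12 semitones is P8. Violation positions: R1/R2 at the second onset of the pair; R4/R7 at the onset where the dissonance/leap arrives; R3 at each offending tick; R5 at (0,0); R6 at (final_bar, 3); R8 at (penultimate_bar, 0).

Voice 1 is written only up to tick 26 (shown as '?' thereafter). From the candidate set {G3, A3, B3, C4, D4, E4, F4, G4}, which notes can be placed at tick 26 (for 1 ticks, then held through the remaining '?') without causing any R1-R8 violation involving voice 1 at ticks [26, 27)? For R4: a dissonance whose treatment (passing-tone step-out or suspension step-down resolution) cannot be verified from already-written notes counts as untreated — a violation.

G3: legal
A3: violates R4
B3: legal
C4: violates R4
D4: legal
E4: legal
F4: violates R4
G4: legal

{B3, D4, E4, G3, G4}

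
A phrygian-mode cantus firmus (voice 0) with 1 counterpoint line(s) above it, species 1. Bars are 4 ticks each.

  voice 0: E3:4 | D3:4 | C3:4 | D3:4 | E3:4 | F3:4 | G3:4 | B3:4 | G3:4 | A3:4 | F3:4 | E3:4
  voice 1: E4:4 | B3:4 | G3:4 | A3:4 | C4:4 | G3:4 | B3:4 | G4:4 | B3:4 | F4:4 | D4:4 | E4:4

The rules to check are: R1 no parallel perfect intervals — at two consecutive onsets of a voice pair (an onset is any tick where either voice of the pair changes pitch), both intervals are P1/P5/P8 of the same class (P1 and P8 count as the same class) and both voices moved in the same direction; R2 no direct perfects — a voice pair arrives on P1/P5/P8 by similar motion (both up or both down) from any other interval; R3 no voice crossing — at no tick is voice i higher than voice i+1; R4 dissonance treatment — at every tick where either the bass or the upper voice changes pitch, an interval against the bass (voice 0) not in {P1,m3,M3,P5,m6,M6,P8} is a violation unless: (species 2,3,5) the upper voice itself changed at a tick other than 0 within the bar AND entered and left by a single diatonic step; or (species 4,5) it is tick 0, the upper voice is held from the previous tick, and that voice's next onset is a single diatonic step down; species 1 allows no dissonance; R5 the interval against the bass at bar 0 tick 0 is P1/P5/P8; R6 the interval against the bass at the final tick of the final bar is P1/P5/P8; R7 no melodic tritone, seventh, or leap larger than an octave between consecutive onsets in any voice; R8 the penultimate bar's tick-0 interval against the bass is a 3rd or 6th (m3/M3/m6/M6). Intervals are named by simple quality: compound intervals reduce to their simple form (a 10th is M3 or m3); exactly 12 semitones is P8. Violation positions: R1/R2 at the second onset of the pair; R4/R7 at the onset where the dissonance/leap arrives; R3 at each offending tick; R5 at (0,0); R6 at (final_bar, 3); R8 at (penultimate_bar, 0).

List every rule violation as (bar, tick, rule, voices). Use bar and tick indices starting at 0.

bar 0: v0=E3 v1=E4 downbeat P8
bar 1: v0=D3 v1=B3 downbeat M6
bar 2: v0=C3 v1=G3 downbeat P5
bar 3: v0=D3 v1=A3 downbeat P5
bar 4: v0=E3 v1=C4 downbeat m6
bar 5: v0=F3 v1=G3 downbeat M2
bar 6: v0=G3 v1=B3 downbeat M3
bar 7: v0=B3 v1=G4 downbeat m6
bar 8: v0=G3 v1=B3 downbeat M3
bar 9: v0=A3 v1=F4 downbeat m6
bar 10: v0=F3 v1=D4 downbeat M6
bar 11: v0=E3 v1=E4 downbeat P8
  -> R2 @ bar 2 tick 0 v(0, 1): D3/B3 M6 -> C3/G3 P5 similar
  -> R1 @ bar 3 tick 0 v(0, 1): C3/G3 P5 -> D3/A3 P5 similar
  -> R4 @ bar 5 tick 0 v(0, 1): F3/G3 M2 untreated
  -> R7 @ bar 9 tick 0 v(1,): B3->F4 leap 6st

(2, 0, R2, (0, 1))
(3, 0, R1, (0, 1))
(5, 0, R4, (0, 1))
(9, 0, R7, (1,))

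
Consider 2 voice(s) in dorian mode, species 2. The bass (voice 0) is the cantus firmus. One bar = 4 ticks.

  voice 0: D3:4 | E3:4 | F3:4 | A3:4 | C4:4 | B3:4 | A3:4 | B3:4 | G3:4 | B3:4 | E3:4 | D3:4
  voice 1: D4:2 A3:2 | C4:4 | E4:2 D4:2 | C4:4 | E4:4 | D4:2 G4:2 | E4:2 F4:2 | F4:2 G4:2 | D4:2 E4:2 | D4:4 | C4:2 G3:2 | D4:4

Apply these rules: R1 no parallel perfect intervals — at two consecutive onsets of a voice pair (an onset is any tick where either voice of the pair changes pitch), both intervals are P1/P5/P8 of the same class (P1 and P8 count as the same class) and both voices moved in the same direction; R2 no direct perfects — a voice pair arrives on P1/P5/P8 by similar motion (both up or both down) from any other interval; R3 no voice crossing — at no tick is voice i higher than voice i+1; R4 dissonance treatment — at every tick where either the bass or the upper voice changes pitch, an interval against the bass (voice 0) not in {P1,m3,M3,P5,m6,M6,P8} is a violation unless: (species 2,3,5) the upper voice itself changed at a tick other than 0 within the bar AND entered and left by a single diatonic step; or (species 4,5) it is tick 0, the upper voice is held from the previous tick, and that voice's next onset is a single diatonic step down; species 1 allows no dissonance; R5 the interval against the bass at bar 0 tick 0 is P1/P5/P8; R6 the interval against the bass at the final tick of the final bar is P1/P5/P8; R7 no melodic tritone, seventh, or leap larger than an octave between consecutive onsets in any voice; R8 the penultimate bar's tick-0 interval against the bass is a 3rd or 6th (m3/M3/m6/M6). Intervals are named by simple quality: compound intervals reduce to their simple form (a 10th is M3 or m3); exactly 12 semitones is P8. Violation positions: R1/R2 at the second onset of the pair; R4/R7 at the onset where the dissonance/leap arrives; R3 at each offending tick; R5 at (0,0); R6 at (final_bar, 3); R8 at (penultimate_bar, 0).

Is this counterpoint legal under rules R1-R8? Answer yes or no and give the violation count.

bar 0: v0=D3 v1=D4 (P8)
bar 1: v0=E3 v1=C4 (m6)
bar 2: v0=F3 v1=E4 (M7)
bar 3: v0=A3 v1=C4 (m3)
bar 4: v0=C4 v1=E4 (M3)
bar 5: v0=B3 v1=D4 (m3)
bar 6: v0=A3 v1=E4 (P5)
bar 7: v0=B3 v1=F4 (TT)
bar 8: v0=G3 v1=D4 (P5)
bar 9: v0=B3 v1=D4 (m3)
bar 10: v0=E3 v1=C4 (m6)
bar 11: v0=D3 v1=D4 (P8)
  R4 @ bar2.0: F3/E4 M7 untreated
  R2 @ bar6.0: B3/G4 m6 -> A3/E4 P5 similar
  R4 @ bar7.0: B3/F4 TT untreated
  R2 @ bar8.0: B3/G4 m6 -> G3/D4 P5 similar

No (4 violations)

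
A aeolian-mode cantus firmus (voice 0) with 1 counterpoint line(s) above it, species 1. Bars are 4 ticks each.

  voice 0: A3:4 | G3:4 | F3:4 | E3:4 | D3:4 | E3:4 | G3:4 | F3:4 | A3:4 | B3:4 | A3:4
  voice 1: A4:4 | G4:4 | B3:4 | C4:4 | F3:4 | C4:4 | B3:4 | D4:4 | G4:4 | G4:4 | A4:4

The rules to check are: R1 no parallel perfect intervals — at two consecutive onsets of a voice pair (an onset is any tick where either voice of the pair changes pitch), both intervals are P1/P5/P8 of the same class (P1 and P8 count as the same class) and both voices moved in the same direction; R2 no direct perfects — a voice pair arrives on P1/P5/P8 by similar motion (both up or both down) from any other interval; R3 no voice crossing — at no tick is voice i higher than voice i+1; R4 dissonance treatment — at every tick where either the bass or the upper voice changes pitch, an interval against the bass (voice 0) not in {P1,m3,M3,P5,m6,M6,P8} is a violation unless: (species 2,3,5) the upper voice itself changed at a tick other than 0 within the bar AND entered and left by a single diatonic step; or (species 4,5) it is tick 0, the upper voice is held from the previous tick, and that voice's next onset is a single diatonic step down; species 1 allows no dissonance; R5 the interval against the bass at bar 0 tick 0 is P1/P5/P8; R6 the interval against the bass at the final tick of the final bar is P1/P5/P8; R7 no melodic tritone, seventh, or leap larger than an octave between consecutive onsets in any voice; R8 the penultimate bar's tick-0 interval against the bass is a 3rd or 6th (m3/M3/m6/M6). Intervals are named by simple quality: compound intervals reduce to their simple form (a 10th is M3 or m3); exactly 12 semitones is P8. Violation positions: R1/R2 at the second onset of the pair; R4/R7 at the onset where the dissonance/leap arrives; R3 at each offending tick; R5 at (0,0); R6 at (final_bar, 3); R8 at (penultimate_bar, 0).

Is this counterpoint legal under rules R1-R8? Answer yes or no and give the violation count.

No (3 violations)

bar 0: v0=A3 v1=A4 (P8)
bar 1: v0=G3 v1=G4 (P8)
bar 2: v0=F3 v1=B3 (TT)
bar 3: v0=E3 v1=C4 (m6)
bar 4: v0=D3 v1=F3 (m3)
bar 5: v0=E3 v1=C4 (m6)
bar 6: v0=G3 v1=B3 (M3)
bar 7: v0=F3 v1=D4 (M6)
bar 8: v0=A3 v1=G4 (m7)
bar 9: v0=B3 v1=G4 (m6)
bar 10: v0=A3 v1=A4 (P8)
  R1 @ bar1.0: A3/A4 P8 -> G3/G4 P8 similar
  R4 @ bar2.0: F3/B3 TT untreated
  R4 @ bar8.0: A3/G4 m7 untreated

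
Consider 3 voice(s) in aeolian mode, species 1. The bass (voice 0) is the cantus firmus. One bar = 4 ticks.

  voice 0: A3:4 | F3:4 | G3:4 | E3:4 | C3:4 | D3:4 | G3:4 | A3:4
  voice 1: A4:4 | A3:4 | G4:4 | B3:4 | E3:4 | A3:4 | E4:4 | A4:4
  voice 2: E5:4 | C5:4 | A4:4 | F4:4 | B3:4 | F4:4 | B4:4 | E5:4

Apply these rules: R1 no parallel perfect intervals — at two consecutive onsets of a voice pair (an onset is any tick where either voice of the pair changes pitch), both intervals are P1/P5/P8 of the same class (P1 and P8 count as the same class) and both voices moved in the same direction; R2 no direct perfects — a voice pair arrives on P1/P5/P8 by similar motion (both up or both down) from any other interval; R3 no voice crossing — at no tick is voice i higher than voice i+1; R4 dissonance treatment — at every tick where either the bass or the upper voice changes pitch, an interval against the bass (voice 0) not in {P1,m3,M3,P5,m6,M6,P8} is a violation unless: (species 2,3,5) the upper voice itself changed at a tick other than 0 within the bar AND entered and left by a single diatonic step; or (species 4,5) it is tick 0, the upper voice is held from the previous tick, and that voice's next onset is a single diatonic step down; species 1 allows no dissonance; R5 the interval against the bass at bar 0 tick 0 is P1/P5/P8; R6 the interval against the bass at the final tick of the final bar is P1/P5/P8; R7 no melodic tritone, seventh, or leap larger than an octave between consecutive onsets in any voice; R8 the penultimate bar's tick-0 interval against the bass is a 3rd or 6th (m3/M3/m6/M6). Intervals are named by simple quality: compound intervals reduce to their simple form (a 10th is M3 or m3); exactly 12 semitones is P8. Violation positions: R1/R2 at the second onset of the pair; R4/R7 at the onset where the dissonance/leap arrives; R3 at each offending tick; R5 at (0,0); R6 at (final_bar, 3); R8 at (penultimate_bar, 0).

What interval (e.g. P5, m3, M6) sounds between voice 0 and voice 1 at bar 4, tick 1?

voice 0=C3 voice 1=E3 -> M3

M3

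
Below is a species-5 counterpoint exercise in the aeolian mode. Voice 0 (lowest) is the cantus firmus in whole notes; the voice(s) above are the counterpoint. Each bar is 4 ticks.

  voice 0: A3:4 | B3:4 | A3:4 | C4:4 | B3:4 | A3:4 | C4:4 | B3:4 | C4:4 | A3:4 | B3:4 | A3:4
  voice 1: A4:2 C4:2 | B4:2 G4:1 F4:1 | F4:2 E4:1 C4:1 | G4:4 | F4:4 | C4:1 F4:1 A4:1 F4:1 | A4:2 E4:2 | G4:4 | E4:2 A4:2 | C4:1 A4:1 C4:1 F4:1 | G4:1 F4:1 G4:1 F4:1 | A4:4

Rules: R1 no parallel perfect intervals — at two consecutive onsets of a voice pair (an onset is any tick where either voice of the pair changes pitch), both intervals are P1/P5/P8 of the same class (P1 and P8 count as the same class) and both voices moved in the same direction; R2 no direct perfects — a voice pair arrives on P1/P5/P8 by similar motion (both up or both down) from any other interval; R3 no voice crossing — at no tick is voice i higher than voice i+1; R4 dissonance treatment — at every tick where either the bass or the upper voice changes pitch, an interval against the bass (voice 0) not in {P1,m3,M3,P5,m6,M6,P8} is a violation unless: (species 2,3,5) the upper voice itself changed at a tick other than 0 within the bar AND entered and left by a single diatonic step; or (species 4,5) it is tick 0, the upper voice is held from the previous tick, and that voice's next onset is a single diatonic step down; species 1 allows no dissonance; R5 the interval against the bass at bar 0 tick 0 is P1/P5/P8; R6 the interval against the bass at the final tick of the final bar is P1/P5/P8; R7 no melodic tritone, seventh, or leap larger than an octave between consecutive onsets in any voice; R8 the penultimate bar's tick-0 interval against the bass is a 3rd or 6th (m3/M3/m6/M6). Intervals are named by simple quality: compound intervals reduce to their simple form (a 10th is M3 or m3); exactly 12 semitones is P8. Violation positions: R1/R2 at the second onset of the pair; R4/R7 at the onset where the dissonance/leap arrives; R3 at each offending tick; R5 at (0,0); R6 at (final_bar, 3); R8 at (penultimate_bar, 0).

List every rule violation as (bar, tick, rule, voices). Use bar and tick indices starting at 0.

(1, 0, R2, (0, 1))
(1, 0, R7, (1,))
(3, 0, R2, (0, 1))
(4, 0, R4, (0, 1))
(10, 3, R4, (0, 1))

bar 0: v0=A3 v1=A4 downbeat P8
bar 1: v0=B3 v1=B4 downbeat P8
bar 2: v0=A3 v1=F4 downbeat m6
bar 3: v0=C4 v1=G4 downbeat P5
bar 4: v0=B3 v1=F4 downbeat TT
bar 5: v0=A3 v1=C4 downbeat m3
bar 6: v0=C4 v1=A4 downbeat M6
bar 7: v0=B3 v1=G4 downbeat m6
bar 8: v0=C4 v1=E4 downbeat M3
bar 9: v0=A3 v1=C4 downbeat m3
bar 10: v0=B3 v1=G4 downbeat m6
bar 11: v0=A3 v1=A4 downbeat P8
  -> R2 @ bar 1 tick 0 v(0, 1): A3/C4 m3 -> B3/B4 P8 similar
  -> R7 @ bar 1 tick 0 v(1,): C4->B4 leap 11st
  -> R2 @ bar 3 tick 0 v(0, 1): A3/C4 m3 -> C4/G4 P5 similar
  -> R4 @ bar 4 tick 0 v(0, 1): B3/F4 TT untreated
  -> R4 @ bar 10 tick 3 v(0, 1): B3/F4 TT untreated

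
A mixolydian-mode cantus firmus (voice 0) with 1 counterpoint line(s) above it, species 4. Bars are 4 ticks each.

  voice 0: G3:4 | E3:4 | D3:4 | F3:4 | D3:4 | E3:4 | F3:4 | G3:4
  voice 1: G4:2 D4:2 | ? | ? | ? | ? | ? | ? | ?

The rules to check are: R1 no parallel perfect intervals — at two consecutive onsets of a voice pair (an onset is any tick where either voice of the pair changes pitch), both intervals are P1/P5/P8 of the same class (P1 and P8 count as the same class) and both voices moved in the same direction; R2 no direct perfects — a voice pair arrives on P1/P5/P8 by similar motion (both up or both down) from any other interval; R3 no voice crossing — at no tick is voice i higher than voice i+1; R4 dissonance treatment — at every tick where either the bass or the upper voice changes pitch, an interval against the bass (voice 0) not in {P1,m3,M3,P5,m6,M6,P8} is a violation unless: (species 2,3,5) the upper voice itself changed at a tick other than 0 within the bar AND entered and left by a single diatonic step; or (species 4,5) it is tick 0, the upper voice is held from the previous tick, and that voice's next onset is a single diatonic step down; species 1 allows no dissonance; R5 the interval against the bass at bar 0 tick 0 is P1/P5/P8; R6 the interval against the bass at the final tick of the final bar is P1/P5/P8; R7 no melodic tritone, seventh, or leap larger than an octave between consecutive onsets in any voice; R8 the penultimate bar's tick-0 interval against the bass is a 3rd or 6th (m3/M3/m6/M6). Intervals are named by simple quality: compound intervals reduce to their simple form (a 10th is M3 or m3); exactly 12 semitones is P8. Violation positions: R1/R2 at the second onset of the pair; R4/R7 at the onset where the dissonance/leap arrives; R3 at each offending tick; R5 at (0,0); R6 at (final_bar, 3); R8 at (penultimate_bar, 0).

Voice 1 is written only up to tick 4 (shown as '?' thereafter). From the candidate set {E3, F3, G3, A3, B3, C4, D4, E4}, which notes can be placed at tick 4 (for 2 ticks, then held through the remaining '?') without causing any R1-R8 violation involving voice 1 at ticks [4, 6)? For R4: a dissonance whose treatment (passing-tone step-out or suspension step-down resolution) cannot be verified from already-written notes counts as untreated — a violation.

E3: violates R2,R7
F3: violates R4
G3: legal
A3: violates R4
B3: violates R1
C4: legal
D4: violates R4
E4: legal

{C4, E4, G3}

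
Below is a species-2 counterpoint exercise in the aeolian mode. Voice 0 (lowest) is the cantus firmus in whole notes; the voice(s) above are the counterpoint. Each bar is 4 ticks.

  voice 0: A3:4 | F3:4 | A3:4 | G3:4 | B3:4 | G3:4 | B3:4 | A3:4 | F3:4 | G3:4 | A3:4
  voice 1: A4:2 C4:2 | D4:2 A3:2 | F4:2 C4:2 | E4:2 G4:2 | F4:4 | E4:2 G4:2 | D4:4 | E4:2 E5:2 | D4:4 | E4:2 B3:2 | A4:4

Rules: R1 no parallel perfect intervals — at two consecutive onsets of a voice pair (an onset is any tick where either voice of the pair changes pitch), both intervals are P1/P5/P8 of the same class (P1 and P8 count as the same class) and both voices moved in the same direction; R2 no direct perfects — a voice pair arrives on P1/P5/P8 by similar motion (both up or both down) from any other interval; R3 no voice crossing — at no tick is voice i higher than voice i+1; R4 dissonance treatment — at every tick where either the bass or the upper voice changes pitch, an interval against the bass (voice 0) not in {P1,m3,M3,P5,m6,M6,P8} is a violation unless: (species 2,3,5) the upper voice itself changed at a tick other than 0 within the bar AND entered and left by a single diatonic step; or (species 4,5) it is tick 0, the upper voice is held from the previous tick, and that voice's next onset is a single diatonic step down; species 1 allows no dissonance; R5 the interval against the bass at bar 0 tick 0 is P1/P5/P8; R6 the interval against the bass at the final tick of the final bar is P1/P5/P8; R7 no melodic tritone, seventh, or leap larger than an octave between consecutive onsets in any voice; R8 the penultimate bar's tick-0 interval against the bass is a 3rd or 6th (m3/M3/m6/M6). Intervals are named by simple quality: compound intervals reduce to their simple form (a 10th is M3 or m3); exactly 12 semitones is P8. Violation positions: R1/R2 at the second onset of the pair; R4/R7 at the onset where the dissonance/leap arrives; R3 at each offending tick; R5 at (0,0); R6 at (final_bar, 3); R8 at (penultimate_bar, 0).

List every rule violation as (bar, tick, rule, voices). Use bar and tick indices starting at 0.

bar 0: v0=A3 v1=A4 downbeat P8
bar 1: v0=F3 v1=D4 downbeat M6
bar 2: v0=A3 v1=F4 downbeat m6
bar 3: v0=G3 v1=E4 downbeat M6
bar 4: v0=B3 v1=F4 downbeat TT
bar 5: v0=G3 v1=E4 downbeat M6
bar 6: v0=B3 v1=D4 downbeat m3
bar 7: v0=A3 v1=E4 downbeat P5
bar 8: v0=F3 v1=D4 downbeat M6
bar 9: v0=G3 v1=E4 downbeat M6
bar 10: v0=A3 v1=A4 downbeat P8
  -> R4 @ bar 4 tick 0 v(0, 1): B3/F4 TT untreated
  -> R7 @ bar 8 tick 0 v(1,): E5->D4 leap 14st
  -> R2 @ bar 10 tick 0 v(0, 1): G3/B3 M3 -> A3/A4 P8 similar
  -> R7 @ bar 10 tick 0 v(1,): B3->A4 leap 10st

(4, 0, R4, (0, 1))
(8, 0, R7, (1,))
(10, 0, R2, (0, 1))
(10, 0, R7, (1,))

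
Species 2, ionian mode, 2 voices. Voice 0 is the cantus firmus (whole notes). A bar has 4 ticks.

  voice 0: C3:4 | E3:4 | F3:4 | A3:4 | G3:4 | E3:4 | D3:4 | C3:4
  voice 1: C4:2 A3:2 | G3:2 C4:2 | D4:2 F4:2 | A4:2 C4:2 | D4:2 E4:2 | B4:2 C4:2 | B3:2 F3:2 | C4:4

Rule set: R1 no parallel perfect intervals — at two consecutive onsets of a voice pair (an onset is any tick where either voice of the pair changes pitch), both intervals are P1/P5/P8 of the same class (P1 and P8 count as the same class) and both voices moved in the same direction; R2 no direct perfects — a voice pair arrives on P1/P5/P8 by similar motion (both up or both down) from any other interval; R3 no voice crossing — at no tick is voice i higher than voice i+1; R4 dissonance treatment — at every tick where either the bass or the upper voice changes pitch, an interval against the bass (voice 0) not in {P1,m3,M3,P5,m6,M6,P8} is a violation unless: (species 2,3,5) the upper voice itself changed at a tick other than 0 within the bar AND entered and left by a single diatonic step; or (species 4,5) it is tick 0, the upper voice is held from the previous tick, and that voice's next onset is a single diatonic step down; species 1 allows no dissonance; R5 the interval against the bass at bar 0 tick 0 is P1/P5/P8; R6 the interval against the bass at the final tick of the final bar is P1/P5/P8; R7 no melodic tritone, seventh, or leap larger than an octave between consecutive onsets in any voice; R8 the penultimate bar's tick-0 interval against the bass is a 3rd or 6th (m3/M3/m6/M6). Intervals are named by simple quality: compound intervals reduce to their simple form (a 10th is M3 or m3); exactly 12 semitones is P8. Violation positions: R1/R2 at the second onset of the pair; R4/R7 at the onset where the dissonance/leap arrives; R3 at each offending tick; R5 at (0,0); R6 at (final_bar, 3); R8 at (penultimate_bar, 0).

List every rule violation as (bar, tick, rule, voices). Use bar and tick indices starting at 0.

(3, 0, R1, (0, 1))
(5, 2, R7, (1,))
(6, 2, R7, (1,))

bar 0: v0=C3 v1=C4 downbeat P8
bar 1: v0=E3 v1=G3 downbeat m3
bar 2: v0=F3 v1=D4 downbeat M6
bar 3: v0=A3 v1=A4 downbeat P8
bar 4: v0=G3 v1=D4 downbeat P5
bar 5: v0=E3 v1=B4 downbeat P5
bar 6: v0=D3 v1=B3 downbeat M6
bar 7: v0=C3 v1=C4 downbeat P8
  -> R1 @ bar 3 tick 0 v(0, 1): F3/F4 P8 -> A3/A4 P8 similar
  -> R7 @ bar 5 tick 2 v(1,): B4->C4 leap 11st
  -> R7 @ bar 6 tick 2 v(1,): B3->F3 leap 6st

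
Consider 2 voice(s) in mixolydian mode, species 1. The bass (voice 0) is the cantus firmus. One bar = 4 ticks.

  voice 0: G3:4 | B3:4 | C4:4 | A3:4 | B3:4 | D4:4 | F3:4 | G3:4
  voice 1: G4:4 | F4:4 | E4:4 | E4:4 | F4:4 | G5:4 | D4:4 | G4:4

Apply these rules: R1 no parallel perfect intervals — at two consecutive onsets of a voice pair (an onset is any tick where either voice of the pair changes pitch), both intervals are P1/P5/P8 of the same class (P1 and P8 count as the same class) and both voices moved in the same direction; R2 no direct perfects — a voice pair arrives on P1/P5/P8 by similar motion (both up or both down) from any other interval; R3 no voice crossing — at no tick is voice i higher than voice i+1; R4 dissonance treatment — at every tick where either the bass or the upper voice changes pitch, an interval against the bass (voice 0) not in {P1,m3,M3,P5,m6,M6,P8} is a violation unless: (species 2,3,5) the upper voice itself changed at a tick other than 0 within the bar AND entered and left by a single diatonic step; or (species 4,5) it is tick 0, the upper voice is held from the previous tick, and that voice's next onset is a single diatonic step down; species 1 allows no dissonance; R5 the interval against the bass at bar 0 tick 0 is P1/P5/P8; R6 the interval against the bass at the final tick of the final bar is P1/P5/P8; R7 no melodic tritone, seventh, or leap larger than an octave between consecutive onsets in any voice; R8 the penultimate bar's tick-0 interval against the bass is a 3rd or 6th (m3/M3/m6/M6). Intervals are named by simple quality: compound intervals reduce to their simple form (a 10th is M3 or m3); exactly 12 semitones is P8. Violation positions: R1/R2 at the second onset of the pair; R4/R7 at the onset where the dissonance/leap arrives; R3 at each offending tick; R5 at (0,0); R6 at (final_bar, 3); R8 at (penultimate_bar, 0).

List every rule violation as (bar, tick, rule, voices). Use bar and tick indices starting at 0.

bar 0: v0=G3 v1=G4 downbeat P8
bar 1: v0=B3 v1=F4 downbeat TT
bar 2: v0=C4 v1=E4 downbeat M3
bar 3: v0=A3 v1=E4 downbeat P5
bar 4: v0=B3 v1=F4 downbeat TT
bar 5: v0=D4 v1=G5 downbeat P4
bar 6: v0=F3 v1=D4 downbeat M6
bar 7: v0=G3 v1=G4 downbeat P8
  -> R4 @ bar 1 tick 0 v(0, 1): B3/F4 TT untreated
  -> R4 @ bar 4 tick 0 v(0, 1): B3/F4 TT untreated
  -> R4 @ bar 5 tick 0 v(0, 1): D4/G5 P4 untreated
  -> R7 @ bar 5 tick 0 v(1,): F4->G5 leap 14st
  -> R7 @ bar 6 tick 0 v(1,): G5->D4 leap 17st
  -> R2 @ bar 7 tick 0 v(0, 1): F3/D4 M6 -> G3/G4 P8 similar

(1, 0, R4, (0, 1))
(4, 0, R4, (0, 1))
(5, 0, R4, (0, 1))
(5, 0, R7, (1,))
(6, 0, R7, (1,))
(7, 0, R2, (0, 1))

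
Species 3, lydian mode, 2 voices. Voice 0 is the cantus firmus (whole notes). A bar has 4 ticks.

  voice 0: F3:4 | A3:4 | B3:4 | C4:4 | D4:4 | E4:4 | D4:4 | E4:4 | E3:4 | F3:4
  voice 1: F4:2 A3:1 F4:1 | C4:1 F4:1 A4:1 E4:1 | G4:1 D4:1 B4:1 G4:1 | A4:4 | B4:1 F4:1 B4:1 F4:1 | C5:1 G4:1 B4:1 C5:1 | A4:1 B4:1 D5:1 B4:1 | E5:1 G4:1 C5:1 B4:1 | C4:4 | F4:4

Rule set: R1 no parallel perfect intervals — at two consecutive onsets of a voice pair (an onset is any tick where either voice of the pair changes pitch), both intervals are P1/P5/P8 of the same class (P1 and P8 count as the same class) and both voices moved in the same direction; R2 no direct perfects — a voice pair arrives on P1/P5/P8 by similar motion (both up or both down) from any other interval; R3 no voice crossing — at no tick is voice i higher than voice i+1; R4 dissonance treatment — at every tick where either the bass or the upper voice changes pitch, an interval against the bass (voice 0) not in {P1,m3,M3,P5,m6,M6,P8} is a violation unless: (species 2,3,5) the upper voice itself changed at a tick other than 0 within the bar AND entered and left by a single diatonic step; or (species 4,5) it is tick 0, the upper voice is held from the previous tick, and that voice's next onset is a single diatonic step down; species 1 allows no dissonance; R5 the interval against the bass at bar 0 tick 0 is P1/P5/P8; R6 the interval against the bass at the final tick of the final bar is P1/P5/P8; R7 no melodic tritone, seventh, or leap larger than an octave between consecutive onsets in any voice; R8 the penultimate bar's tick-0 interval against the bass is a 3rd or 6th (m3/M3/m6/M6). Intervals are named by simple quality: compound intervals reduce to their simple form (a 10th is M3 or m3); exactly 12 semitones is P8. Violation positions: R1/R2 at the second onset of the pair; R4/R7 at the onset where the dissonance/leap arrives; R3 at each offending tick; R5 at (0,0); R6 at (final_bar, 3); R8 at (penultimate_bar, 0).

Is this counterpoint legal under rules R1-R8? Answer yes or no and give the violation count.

bar 0: v0=F3 v1=F4 (P8)
bar 1: v0=A3 v1=C4 (m3)
bar 2: v0=B3 v1=G4 (m6)
bar 3: v0=C4 v1=A4 (M6)
bar 4: v0=D4 v1=B4 (M6)
bar 5: v0=E4 v1=C5 (m6)
bar 6: v0=D4 v1=A4 (P5)
bar 7: v0=E4 v1=E5 (P8)
bar 8: v0=E3 v1=C4 (m6)
bar 9: v0=F3 v1=F4 (P8)
  R7 @ bar4.1: B4->F4 leap 6st
  R7 @ bar4.2: F4->B4 leap 6st
  R7 @ bar4.3: B4->F4 leap 6st
  R2 @ bar6.0: E4/C5 m6 -> D4/A4 P5 similar
  R2 @ bar7.0: D4/B4 M6 -> E4/E5 P8 similar
  R7 @ bar8.0: B4->C4 leap 11st
  R2 @ bar9.0: E3/C4 m6 -> F3/F4 P8 similar

No (7 violations)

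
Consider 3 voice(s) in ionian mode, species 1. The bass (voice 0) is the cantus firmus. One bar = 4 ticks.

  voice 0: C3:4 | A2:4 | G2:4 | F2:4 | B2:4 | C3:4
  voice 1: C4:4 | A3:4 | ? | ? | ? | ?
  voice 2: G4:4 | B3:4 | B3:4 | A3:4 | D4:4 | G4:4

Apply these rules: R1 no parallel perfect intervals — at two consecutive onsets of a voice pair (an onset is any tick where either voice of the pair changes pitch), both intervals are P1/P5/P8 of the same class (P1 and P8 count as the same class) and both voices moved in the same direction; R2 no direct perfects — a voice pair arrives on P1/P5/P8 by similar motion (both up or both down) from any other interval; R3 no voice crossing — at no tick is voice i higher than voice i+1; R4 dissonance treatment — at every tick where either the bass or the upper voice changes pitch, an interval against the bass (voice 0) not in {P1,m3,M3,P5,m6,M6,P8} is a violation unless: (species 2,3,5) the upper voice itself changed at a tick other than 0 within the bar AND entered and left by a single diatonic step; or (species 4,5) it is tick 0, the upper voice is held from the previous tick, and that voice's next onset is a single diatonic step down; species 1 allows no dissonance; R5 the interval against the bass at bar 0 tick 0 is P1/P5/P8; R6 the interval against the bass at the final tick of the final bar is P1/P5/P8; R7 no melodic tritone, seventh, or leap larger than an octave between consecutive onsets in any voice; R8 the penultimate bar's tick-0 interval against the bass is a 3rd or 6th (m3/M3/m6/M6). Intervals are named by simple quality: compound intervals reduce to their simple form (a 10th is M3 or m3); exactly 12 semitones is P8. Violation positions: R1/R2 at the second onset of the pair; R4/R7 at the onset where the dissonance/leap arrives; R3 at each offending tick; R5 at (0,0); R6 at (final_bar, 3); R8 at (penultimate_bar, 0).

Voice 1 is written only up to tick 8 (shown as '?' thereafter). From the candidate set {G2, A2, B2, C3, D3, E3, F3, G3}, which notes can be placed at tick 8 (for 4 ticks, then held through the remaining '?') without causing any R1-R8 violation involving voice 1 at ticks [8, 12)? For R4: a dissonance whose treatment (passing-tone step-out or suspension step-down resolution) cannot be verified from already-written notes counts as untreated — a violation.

G2: violates R1,R7
A2: violates R4
B2: violates R7
C3: violates R4
D3: violates R2
E3: legal
F3: violates R4
G3: violates R1

{E3}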